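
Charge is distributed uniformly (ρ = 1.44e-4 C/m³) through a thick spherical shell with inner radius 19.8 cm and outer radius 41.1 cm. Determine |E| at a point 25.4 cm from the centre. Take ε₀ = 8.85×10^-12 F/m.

|E| = 7.25×10^5 V/m

By spherical symmetry E is radial; choose a Gaussian sphere of radius r = 25.4 cm (within the shell material, 19.8 cm < r < 41.1 cm).
Enclosed charge is the volume from a to r: Q_enc = (4π/3)ρ(r³ − a³) = 5.202×10^-6 C.
By Gauss's law, ∮E·dA = E·4πr² = Q_enc/ε₀.
E = |Q_enc|/(4πε₀r²) = (5.202×10^-6)/(4π·8.85×10^-12·(0.254)²) = 7.25×10^5 N/C.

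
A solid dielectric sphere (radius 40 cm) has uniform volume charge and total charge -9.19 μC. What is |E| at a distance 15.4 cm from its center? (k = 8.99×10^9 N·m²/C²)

By spherical symmetry E is radial; choose a Gaussian sphere of radius r = 15.4 cm (r < R).
Only the charge within r is enclosed: Q_enc = Q·(r/R)³ = (-9.19 μC)·(15.4 cm/40 cm)³ = -5.244e-7 C.
Applying ∮E·dA = Q_enc/ε₀ with Φ = E(4πr²):
E = k|Q_enc|/r² = (8.99×10^9)(5.244×10^-7)/(0.154)² = 1.99×10^5 N/C.

E = 1.99e5 N/C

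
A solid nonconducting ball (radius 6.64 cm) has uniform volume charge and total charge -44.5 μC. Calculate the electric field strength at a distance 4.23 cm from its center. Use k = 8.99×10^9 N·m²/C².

E ≈ 5.78e7 N/C

By spherical symmetry E is radial; choose a Gaussian sphere of radius r = 4.23 cm (r < R).
Only the charge within r is enclosed: Q_enc = Q·(r/R)³ = (-44.5 μC)·(4.23 cm/6.64 cm)³ = -1.15×10^-5 C.
Since E is radial and uniform over the Gaussian sphere, Φ = E·4πr² = Q_enc/ε₀.
E = k|Q_enc|/r² = (8.99×10^9)(1.15e-5)/(0.0423)² = 5.78×10^7 N/C.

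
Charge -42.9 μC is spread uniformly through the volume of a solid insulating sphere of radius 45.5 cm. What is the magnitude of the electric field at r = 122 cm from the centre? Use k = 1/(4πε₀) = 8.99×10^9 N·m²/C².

Use a concentric Gaussian sphere at r = 122 cm (r > R, so the entire charge is enclosed).
Q_enc = -42.9 μC = -4.29×10^-5 C.
Since E is radial and uniform over the Gaussian sphere, Φ = E·4πr² = Q_enc/ε₀.
E = k|Q_enc|/r² = (8.99×10^9)(4.29×10^-5)/(1.22)² = 2.59×10^5 N/C.

2.59e5 N/C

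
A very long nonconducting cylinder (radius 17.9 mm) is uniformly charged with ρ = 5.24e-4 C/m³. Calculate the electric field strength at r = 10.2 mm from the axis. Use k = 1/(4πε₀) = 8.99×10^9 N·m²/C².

E ≈ 3.02e5 N/C

Coaxial Gaussian cylinder, radius r = 10.2 mm, length L (r < R).
Enclosed charge per unit length: λ_enc = ρ·πr² = (5.24×10^-4)π(0.0102)² = 1.713×10^-7 C/m.
Since E is radial and uniform over the curved surface, Φ = E·2πrL = Q_enc/ε₀ = λ_enc L/ε₀.
E = 2k|λ_enc|/r = 2(8.99×10^9)(1.713×10^-7)/(0.0102) = 3.02×10^5 N/C.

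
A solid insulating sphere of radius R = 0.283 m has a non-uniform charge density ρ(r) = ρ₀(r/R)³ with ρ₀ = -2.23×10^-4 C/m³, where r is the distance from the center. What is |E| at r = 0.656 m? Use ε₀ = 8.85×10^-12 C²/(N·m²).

Use a concentric Gaussian sphere at r = 0.656 m (r > R, all charge enclosed).
Q_enc = 4π ∫₀^R ρ₀(r'/R)^3 r'² dr' = 4πρ₀R³/6 = -1.059×10^-5 C.
Since E is radial and uniform over the Gaussian sphere, Φ = E·4πr² = Q_enc/ε₀.
E = |Q_enc|/(4πε₀r²) = (1.059×10^-5)/(4π·8.85×10^-12·(0.656)²) = 2.21×10^5 N/C.

E ≈ 2.21×10^5 N/C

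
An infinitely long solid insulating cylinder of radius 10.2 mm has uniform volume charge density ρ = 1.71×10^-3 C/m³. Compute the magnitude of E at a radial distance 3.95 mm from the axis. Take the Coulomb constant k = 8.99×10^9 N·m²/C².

|E| = 3.82e5 N/C

Choose a coaxial cylinder of radius r = 3.95 mm (arbitrary length L) as the Gaussian surface (r < R).
Enclosed charge per unit length: λ_enc = ρ·πr² = (1.71×10^-3)π(0.00395)² = 8.382e-8 C/m.
By Gauss's law (flux through the curved wall only), E·2πrL = λ_enc L/ε₀.
E = 2k|λ_enc|/r = 2(8.99×10^9)(8.382e-8)/(0.00395) = 3.82×10^5 N/C.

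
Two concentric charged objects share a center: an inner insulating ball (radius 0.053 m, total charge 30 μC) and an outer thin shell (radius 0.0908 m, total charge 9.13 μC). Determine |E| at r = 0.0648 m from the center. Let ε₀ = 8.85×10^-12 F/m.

Use a concentric Gaussian sphere at r = 0.0648 m (between the bodies, 0.053 m < r < 0.0908 m).
Only the inner charge is enclosed; the outer shell contributes nothing inside itself. Q_enc = 30 μC = 3.00×10^-5 C.
Applying ∮E·dA = Q_enc/ε₀ with Φ = E(4πr²):
E = |Q_enc|/(4πε₀r²) = (3.00e-5)/(4π·8.85×10^-12·(0.0648)²) = 6.42×10^7 N/C.

|E| ≈ 6.42×10^7 N/C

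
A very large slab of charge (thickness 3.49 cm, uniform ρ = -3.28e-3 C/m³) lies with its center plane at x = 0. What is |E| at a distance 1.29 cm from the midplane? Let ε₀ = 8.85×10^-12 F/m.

|E| = 4.78e6 N/C

By symmetry E is perpendicular to the slab. A Gaussian pillbox from −1.29 cm to +1.29 cm (face area A) lies entirely within the slab.
Q_enc = ρ·(2x)·A and flux = 2EA, so 2EA = 2ρxA/ε₀ ⇒ E = |ρ|x/ε₀.
E = (3.28×10^-3)(0.0129)/(8.85×10^-12) = 4.78×10^6 N/C.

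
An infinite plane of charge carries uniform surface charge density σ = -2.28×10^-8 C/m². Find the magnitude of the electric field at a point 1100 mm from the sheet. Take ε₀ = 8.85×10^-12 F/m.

|E| ≈ 1.29e3 N/C

By planar symmetry E is perpendicular to the sheet and uniform; use a Gaussian pillbox with flat faces of area A on each side of the sheet.
Only the two end caps contribute flux: Φ = 2EA. With Q_enc = σA, Gauss's law gives E = |σ|/(2ε₀).
E = |σ|/(2ε₀) = (2.28×10^-8)/(2·8.85×10^-12) = 1.29×10^3 N/C.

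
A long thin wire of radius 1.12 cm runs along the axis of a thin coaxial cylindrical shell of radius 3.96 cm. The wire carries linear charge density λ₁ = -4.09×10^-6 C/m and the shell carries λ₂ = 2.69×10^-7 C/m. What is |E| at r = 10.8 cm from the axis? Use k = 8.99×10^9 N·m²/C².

|E| ≈ 6.36×10^5 N/C

Choose a coaxial cylinder of radius r = 10.8 cm (arbitrary length L) as the Gaussian surface (r > 3.96 cm, enclosing both).
λ_enc = λ₁ + λ₂ = (-4.09e-6) + (2.69×10^-7) = -3.821×10^-6 C/m.
By Gauss's law (flux through the curved wall only), E·2πrL = λ_enc L/ε₀.
E = 2k|λ_enc|/r = 2(8.99×10^9)(3.821×10^-6)/(0.108) = 6.36×10^5 N/C.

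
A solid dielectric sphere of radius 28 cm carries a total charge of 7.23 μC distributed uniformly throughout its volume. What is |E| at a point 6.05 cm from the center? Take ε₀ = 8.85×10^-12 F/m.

Use a concentric Gaussian sphere at r = 6.05 cm (r < R).
Only the charge within r is enclosed: Q_enc = Q·(r/R)³ = (7.23 μC)·(6.05 cm/28 cm)³ = 7.293×10^-8 C.
Since E is radial and uniform over the Gaussian sphere, Φ = E·4πr² = Q_enc/ε₀.
E = |Q_enc|/(4πε₀r²) = (7.293e-8)/(4π·8.85×10^-12·(0.0605)²) = 1.79×10^5 N/C.

E = 1.79×10^5 V/m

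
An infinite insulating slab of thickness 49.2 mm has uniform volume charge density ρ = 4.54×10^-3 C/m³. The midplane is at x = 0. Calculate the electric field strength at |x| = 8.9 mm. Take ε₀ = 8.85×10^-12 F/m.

By symmetry E is perpendicular to the slab. A Gaussian pillbox from −8.9 mm to +8.9 mm (face area A) lies entirely within the slab.
Q_enc = ρ·(2x)·A and flux = 2EA, so 2EA = 2ρxA/ε₀ ⇒ E = |ρ|x/ε₀.
E = (4.54×10^-3)(0.0089)/(8.85×10^-12) = 4.57e6 N/C.

4.57×10^6 V/m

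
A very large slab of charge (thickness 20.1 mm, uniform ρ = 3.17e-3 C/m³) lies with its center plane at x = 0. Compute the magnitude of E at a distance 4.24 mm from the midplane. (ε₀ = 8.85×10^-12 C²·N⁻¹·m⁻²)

|E| = 1.52×10^6 N/C

By symmetry E is perpendicular to the slab. A Gaussian pillbox from −4.24 mm to +4.24 mm (face area A) lies entirely within the slab.
Q_enc = ρ·(2x)·A and flux = 2EA, so 2EA = 2ρxA/ε₀ ⇒ E = |ρ|x/ε₀.
E = (3.17×10^-3)(0.00424)/(8.85×10^-12) = 1.52×10^6 N/C.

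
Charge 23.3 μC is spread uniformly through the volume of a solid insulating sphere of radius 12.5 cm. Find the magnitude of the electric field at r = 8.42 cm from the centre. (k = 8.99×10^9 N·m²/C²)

|E| = 9.03×10^6 V/m

By spherical symmetry E is radial; choose a Gaussian sphere of radius r = 8.42 cm (r < R).
For a uniform sphere the enclosed fraction is (r/R)³, so Q_enc = (23.3 μC)(0.0842/0.125)³ = 7.121×10^-6 C.
Gauss's law: E·4πr² = Q_enc/ε₀.
E = k|Q_enc|/r² = (8.99×10^9)(7.121×10^-6)/(0.0842)² = 9.03×10^6 N/C.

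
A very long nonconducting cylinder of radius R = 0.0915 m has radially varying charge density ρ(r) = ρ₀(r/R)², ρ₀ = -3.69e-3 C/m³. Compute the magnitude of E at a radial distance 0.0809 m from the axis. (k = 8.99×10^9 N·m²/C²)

By cylindrical symmetry E is radial; use a coaxial Gaussian cylinder of radius 0.0809 m and length L (r < R).
λ_enc = ∫₀^r ρ(r')·2πr' dr' = (2πρ₀/R²)·r^4/4 = -2.966×10^-5 C/m.
Since E is radial and uniform over the curved surface, Φ = E·2πrL = Q_enc/ε₀ = λ_enc L/ε₀.
E = 2k|λ_enc|/r = 2(8.99×10^9)(2.966e-5)/(0.0809) = 6.59×10^6 N/C.

|E| ≈ 6.59×10^6 V/m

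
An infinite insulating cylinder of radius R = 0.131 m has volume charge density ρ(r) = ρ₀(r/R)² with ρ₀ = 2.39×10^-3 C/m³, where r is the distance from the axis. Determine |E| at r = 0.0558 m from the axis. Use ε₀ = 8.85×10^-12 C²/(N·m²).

By cylindrical symmetry E is radial; use a coaxial Gaussian cylinder of radius 0.0558 m and length L (r < R).
λ_enc = ∫₀^r ρ(r')·2πr' dr' = (2πρ₀/R²)·r^4/4 = 2.121×10^-6 C/m.
Applying ∮E·dA = Q_enc/ε₀ with the end caps contributing no flux:
E = |λ_enc|/(2πε₀r) = (2.121×10^-6)/(2π·8.85×10^-12·0.0558) = 6.84×10^5 N/C.

E = 6.84×10^5 V/m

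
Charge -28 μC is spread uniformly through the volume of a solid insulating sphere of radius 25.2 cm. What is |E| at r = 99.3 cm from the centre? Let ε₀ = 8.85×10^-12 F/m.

Symmetry ⇒ E = E(r) r̂. Gaussian sphere of radius r = 99.3 cm (r > R, so the entire charge is enclosed).
Q_enc = -28 μC = -2.80e-5 C.
Since E is radial and uniform over the Gaussian sphere, Φ = E·4πr² = Q_enc/ε₀.
E = |Q_enc|/(4πε₀r²) = (2.80×10^-5)/(4π·8.85×10^-12·(0.993)²) = 2.55×10^5 N/C.

E ≈ 2.55×10^5 N/C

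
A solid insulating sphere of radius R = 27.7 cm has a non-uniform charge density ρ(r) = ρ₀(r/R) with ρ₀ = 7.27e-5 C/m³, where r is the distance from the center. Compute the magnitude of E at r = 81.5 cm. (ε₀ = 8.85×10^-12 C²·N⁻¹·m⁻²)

Use a concentric Gaussian sphere at r = 81.5 cm (r > R, all charge enclosed).
Q_enc = 4π ∫₀^R ρ₀(r'/R)^1 r'² dr' = 4πρ₀R³/4 = 4.854e-6 C.
By Gauss's law, ∮E·dA = E·4πr² = Q_enc/ε₀.
E = |Q_enc|/(4πε₀r²) = (4.854e-6)/(4π·8.85×10^-12·(0.815)²) = 6.57×10^4 N/C.

|E| ≈ 6.57×10^4 V/m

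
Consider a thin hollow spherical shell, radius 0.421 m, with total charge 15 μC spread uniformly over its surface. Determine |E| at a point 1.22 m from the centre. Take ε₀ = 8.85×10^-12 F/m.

E = 9.06×10^4 V/m

Use a concentric Gaussian sphere at r = 1.22 m (r > 0.421 m).
The entire shell is enclosed: Q_enc = 1.50e-5 C.
By Gauss's law, ∮E·dA = E·4πr² = Q_enc/ε₀.
E = |Q_enc|/(4πε₀r²) = (1.50e-5)/(4π·8.85×10^-12·(1.22)²) = 9.06e4 N/C.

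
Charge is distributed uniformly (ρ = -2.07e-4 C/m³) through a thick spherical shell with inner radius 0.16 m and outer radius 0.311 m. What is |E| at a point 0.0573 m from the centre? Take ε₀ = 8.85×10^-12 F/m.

Use a concentric Gaussian sphere at r = 0.0573 m (r < 0.16 m, inside the empty cavity).
No charge is enclosed, so by Gauss's law E·4πr² = 0 ⇒ E = 0.

|E| = 0 V/m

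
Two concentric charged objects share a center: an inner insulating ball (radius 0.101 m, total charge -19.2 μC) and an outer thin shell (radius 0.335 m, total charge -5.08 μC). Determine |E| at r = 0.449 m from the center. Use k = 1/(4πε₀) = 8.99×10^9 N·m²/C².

|E| = 1.08×10^6 V/m

By spherical symmetry E is radial; choose a Gaussian sphere of radius r = 0.449 m (r > 0.335 m, enclosing both).
Q_enc = (-19.2 μC) + (-5.08 μC) = -2.428×10^-5 C.
Applying ∮E·dA = Q_enc/ε₀ with Φ = E(4πr²):
E = k|Q_enc|/r² = (8.99×10^9)(2.428×10^-5)/(0.449)² = 1.08e6 N/C.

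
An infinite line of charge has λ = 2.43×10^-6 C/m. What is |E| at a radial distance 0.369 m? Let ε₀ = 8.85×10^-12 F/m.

E = 1.18×10^5 N/C

Coaxial Gaussian cylinder, radius r = 0.369 m, length L.
Q_enc = λL, so λ_enc = 2.43×10^-6 C/m.
By Gauss's law (flux through the curved wall only), E·2πrL = λ_enc L/ε₀.
E = |λ_enc|/(2πε₀r) = (2.43×10^-6)/(2π·8.85×10^-12·0.369) = 1.18e5 N/C.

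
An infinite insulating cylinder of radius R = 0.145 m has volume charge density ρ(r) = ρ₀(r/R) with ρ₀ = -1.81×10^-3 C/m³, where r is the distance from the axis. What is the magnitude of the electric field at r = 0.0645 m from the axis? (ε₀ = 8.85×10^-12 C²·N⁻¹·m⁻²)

Choose a coaxial cylinder of radius r = 0.0645 m (arbitrary length L) as the Gaussian surface (r < R).
λ_enc = ∫₀^r ρ(r')·2πr' dr' = (2πρ₀/R)·r^3/3 = -7.015×10^-6 C/m.
Gauss's law: E·2πrL = λ_enc L/ε₀.
E = |λ_enc|/(2πε₀r) = (7.015×10^-6)/(2π·8.85×10^-12·0.0645) = 1.96e6 N/C.

E = 1.96×10^6 N/C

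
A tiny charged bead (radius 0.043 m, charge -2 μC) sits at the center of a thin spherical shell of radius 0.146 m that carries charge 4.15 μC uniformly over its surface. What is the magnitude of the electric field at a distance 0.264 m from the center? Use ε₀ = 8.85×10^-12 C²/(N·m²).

|E| ≈ 2.77e5 N/C

By spherical symmetry E is radial; choose a Gaussian sphere of radius r = 0.264 m (r > 0.146 m, enclosing both).
Q_enc = (-2 μC) + (4.15 μC) = 2.15×10^-6 C.
Gauss's law: E·4πr² = Q_enc/ε₀.
E = |Q_enc|/(4πε₀r²) = (2.15×10^-6)/(4π·8.85×10^-12·(0.264)²) = 2.77×10^5 N/C.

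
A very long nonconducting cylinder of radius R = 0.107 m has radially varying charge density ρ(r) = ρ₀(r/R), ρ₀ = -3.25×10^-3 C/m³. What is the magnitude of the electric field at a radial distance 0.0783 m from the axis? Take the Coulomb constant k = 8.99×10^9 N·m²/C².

Choose a coaxial cylinder of radius r = 0.0783 m (arbitrary length L) as the Gaussian surface (r < R).
λ_enc = ∫₀^r ρ(r')·2πr' dr' = (2πρ₀/R)·r^3/3 = -3.054×10^-5 C/m.
Applying ∮E·dA = Q_enc/ε₀ with the end caps contributing no flux:
E = 2k|λ_enc|/r = 2(8.99×10^9)(3.054×10^-5)/(0.0783) = 7.01×10^6 N/C.

E ≈ 7.01×10^6 N/C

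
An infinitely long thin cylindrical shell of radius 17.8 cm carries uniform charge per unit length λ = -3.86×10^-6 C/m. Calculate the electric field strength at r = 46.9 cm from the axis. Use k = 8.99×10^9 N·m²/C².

E ≈ 1.48×10^5 N/C

Choose a coaxial cylinder of radius r = 46.9 cm (arbitrary length L) as the Gaussian surface (r > 17.8 cm).
The full line charge is enclosed: λ_enc = -3.86e-6 C/m.
Since E is radial and uniform over the curved surface, Φ = E·2πrL = Q_enc/ε₀ = λ_enc L/ε₀.
E = 2k|λ_enc|/r = 2(8.99×10^9)(3.86e-6)/(0.469) = 1.48e5 N/C.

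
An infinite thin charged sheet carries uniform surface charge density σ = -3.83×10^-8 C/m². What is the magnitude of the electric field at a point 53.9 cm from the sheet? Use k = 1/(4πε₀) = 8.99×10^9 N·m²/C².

By planar symmetry E is perpendicular to the sheet and uniform; use a Gaussian pillbox with flat faces of area A on each side of the sheet.
Only the two end caps contribute flux: Φ = 2EA. With Q_enc = σA, Gauss's law gives E = |σ|/(2ε₀).
E = 2πk|σ| = 2π(8.99×10^9)(3.83×10^-8) = 2.16e3 N/C.

2.16×10^3 V/m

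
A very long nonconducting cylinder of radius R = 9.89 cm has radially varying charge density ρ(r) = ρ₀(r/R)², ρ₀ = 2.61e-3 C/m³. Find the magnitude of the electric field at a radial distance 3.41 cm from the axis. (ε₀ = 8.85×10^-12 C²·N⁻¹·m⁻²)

E = 2.99×10^5 V/m

Coaxial Gaussian cylinder, radius r = 3.41 cm, length L (r < R).
Integrating ρ over the cross-section to radius r: λ_enc = (2πρ₀/R²) ∫₀^r r'^3 dr' = 2πρ₀ r^4/(4·R²) = 5.667×10^-7 C/m.
Since E is radial and uniform over the curved surface, Φ = E·2πrL = Q_enc/ε₀ = λ_enc L/ε₀.
E = |λ_enc|/(2πε₀r) = (5.667×10^-7)/(2π·8.85×10^-12·0.0341) = 2.99×10^5 N/C.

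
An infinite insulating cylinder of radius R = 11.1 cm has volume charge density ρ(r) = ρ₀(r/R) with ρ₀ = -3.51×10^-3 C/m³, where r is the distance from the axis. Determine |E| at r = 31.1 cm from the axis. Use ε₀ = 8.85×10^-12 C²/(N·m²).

By cylindrical symmetry E is radial; use a coaxial Gaussian cylinder of radius 31.1 cm and length L (r > R, full charge per length enclosed).
λ_enc = 2π ∫₀^R ρ₀(r'/R)^1 r' dr' = 2πρ₀R²/3 = -9.058×10^-5 C/m.
Applying ∮E·dA = Q_enc/ε₀ with the end caps contributing no flux:
E = |λ_enc|/(2πε₀r) = (9.058×10^-5)/(2π·8.85×10^-12·0.311) = 5.24e6 N/C.

|E| ≈ 5.24×10^6 N/C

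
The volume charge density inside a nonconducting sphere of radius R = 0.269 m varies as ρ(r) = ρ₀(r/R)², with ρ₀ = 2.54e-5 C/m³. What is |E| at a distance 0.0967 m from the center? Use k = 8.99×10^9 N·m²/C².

Use a concentric Gaussian sphere at r = 0.0967 m (r < R).
Q_enc = ∫₀^r ρ(r')·4πr'² dr' = (4πρ₀/R²) ∫₀^r r'^4 dr' = 4πρ₀ r^5/(5·R²) = 7.459×10^-9 C.
Gauss's law: E·4πr² = Q_enc/ε₀.
E = k|Q_enc|/r² = (8.99×10^9)(7.459e-9)/(0.0967)² = 7.17e3 N/C.

|E| ≈ 7.17e3 N/C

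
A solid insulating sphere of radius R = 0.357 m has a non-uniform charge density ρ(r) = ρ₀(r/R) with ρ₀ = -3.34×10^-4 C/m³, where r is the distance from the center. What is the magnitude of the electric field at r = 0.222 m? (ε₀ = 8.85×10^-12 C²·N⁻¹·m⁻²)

E ≈ 1.30×10^6 V/m

Symmetry ⇒ E = E(r) r̂. Gaussian sphere of radius r = 0.222 m (r < R).
Integrate the density: Q_enc = 4π ∫₀^r ρ₀(r'/R)^1 r'² dr' = 4πρ₀ r^4/(4·R) = -7.139e-6 C.
Since E is radial and uniform over the Gaussian sphere, Φ = E·4πr² = Q_enc/ε₀.
E = |Q_enc|/(4πε₀r²) = (7.139×10^-6)/(4π·8.85×10^-12·(0.222)²) = 1.30×10^6 N/C.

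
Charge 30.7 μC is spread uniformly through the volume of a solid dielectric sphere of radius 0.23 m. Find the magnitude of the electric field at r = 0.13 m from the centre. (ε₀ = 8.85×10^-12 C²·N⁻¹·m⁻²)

Take a concentric spherical Gaussian surface of radius r = 0.13 m (r < R).
For a uniform sphere the enclosed fraction is (r/R)³, so Q_enc = (30.7 μC)(0.13/0.23)³ = 5.544e-6 C.
Gauss's law: E·4πr² = Q_enc/ε₀.
E = |Q_enc|/(4πε₀r²) = (5.544e-6)/(4π·8.85×10^-12·(0.13)²) = 2.95×10^6 N/C.

E = 2.95e6 N/C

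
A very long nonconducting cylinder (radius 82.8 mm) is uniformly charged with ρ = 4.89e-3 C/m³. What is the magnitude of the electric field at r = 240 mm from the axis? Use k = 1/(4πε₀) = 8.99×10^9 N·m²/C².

|E| ≈ 7.89e6 N/C

By cylindrical symmetry E is radial; use a coaxial Gaussian cylinder of radius 240 mm and length L (r > 82.8 mm, full cross-section enclosed).
λ_enc = ρ·πR² = (4.89e-3)π(0.0828)² = 1.053×10^-4 C/m.
Applying ∮E·dA = Q_enc/ε₀ with the end caps contributing no flux:
E = 2k|λ_enc|/r = 2(8.99×10^9)(1.053×10^-4)/(0.24) = 7.89e6 N/C.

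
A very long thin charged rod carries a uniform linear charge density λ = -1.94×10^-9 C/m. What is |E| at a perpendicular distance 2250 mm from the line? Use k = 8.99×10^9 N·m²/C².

Take a coaxial cylindrical Gaussian surface of radius r = 2250 mm and length L.
Q_enc = λL, so λ_enc = -1.94×10^-9 C/m.
Gauss's law: E·2πrL = λ_enc L/ε₀.
E = 2k|λ_enc|/r = 2(8.99×10^9)(1.94e-9)/(2.25) = 15.5 N/C.

|E| = 15.5 N/C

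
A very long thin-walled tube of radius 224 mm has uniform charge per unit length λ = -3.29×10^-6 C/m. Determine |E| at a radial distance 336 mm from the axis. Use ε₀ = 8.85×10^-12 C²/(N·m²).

1.76×10^5 V/m

Coaxial Gaussian cylinder, radius r = 336 mm, length L (r > 224 mm).
The full line charge is enclosed: λ_enc = -3.29e-6 C/m.
Since E is radial and uniform over the curved surface, Φ = E·2πrL = Q_enc/ε₀ = λ_enc L/ε₀.
E = |λ_enc|/(2πε₀r) = (3.29×10^-6)/(2π·8.85×10^-12·0.336) = 1.76×10^5 N/C.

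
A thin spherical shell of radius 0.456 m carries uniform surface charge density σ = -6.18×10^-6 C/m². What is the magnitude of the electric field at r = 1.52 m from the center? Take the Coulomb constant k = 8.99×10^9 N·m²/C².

Symmetry ⇒ E = E(r) r̂. Gaussian sphere of radius r = 1.52 m (r > 0.456 m).
The entire shell is enclosed: Q_enc = σ·4πR² = (-6.18×10^-6)·4π·(0.456)² = -1.615×10^-5 C.
Gauss's law: E·4πr² = Q_enc/ε₀.
E = k|Q_enc|/r² = (8.99×10^9)(1.615×10^-5)/(1.52)² = 6.28×10^4 N/C.

|E| ≈ 6.28×10^4 N/C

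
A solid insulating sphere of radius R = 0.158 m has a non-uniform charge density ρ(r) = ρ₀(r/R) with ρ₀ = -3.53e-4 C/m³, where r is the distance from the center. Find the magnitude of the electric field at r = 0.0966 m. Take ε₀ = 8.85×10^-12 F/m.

|E| ≈ 5.89e5 N/C

Use a concentric Gaussian sphere at r = 0.0966 m (r < R).
Q_enc = ∫₀^r ρ(r')·4πr'² dr' = (4πρ₀/R) ∫₀^r r'^3 dr' = 4πρ₀ r^4/(4·R) = -6.112×10^-7 C.
Since E is radial and uniform over the Gaussian sphere, Φ = E·4πr² = Q_enc/ε₀.
E = |Q_enc|/(4πε₀r²) = (6.112×10^-7)/(4π·8.85×10^-12·(0.0966)²) = 5.89×10^5 N/C.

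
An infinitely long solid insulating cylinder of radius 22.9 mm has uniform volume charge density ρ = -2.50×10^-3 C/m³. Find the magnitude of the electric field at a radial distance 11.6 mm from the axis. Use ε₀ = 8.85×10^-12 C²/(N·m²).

Coaxial Gaussian cylinder, radius r = 11.6 mm, length L (r < R).
Enclosed charge per unit length: λ_enc = ρ·πr² = (-2.50×10^-3)π(0.0116)² = -1.057e-6 C/m.
By Gauss's law (flux through the curved wall only), E·2πrL = λ_enc L/ε₀.
E = |λ_enc|/(2πε₀r) = (1.057×10^-6)/(2π·8.85×10^-12·0.0116) = 1.64×10^6 N/C.

|E| ≈ 1.64×10^6 V/m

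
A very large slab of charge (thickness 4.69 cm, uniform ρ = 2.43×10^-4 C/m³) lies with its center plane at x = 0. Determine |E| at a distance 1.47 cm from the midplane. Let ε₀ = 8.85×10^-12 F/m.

By symmetry E is perpendicular to the slab. A Gaussian pillbox from −1.47 cm to +1.47 cm (face area A) lies entirely within the slab.
Q_enc = ρ·(2x)·A and flux = 2EA, so 2EA = 2ρxA/ε₀ ⇒ E = |ρ|x/ε₀.
E = (2.43e-4)(0.0147)/(8.85×10^-12) = 4.04e5 N/C.

|E| = 4.04e5 N/C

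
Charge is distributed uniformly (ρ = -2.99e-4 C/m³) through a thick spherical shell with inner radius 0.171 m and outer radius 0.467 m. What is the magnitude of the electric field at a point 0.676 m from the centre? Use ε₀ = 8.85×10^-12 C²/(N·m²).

|E| = 2.39e6 V/m

Use a concentric Gaussian sphere at r = 0.676 m (r > 0.467 m, enclosing the whole shell).
Q_enc = ρ·(4π/3)(b³ − a³) = (-2.99×10^-4)·(4π/3)·((0.467)³ − (0.171)³) = -1.213×10^-4 C.
Gauss's law: E·4πr² = Q_enc/ε₀.
E = |Q_enc|/(4πε₀r²) = (1.213×10^-4)/(4π·8.85×10^-12·(0.676)²) = 2.39×10^6 N/C.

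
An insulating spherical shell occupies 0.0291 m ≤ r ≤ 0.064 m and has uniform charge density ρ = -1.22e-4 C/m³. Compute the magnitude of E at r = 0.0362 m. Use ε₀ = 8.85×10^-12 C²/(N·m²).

By spherical symmetry E is radial; choose a Gaussian sphere of radius r = 0.0362 m (within the shell material, 0.0291 m < r < 0.064 m).
Only the shell between 0.0291 m and r is enclosed: Q_enc = ρ·(4π/3)(r³ − a³) = (-1.22×10^-4)·(4π/3)·((0.0362)³ − (0.0291)³) = -1.165×10^-8 C.
By Gauss's law, ∮E·dA = E·4πr² = Q_enc/ε₀.
E = |Q_enc|/(4πε₀r²) = (1.165e-8)/(4π·8.85×10^-12·(0.0362)²) = 7.99×10^4 N/C.

|E| = 7.99×10^4 V/m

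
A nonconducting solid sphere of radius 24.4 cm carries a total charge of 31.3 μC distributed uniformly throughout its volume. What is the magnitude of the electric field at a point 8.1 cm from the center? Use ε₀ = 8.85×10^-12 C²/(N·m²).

1.57×10^6 N/C

By spherical symmetry E is radial; choose a Gaussian sphere of radius r = 8.1 cm (r < R).
For a uniform sphere the enclosed fraction is (r/R)³, so Q_enc = (31.3 μC)(0.081/0.244)³ = 1.145e-6 C.
Since E is radial and uniform over the Gaussian sphere, Φ = E·4πr² = Q_enc/ε₀.
E = |Q_enc|/(4πε₀r²) = (1.145×10^-6)/(4π·8.85×10^-12·(0.081)²) = 1.57×10^6 N/C.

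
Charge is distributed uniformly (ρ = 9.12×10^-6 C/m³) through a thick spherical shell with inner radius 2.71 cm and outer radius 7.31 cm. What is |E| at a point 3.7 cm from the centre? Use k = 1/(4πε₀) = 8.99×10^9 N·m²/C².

Symmetry ⇒ E = E(r) r̂. Gaussian sphere of radius r = 3.7 cm (within the shell material, 2.71 cm < r < 7.31 cm).
Enclosed charge is the volume from a to r: Q_enc = (4π/3)ρ(r³ − a³) = 1.175×10^-9 C.
By Gauss's law, ∮E·dA = E·4πr² = Q_enc/ε₀.
E = k|Q_enc|/r² = (8.99×10^9)(1.175×10^-9)/(0.037)² = 7.71×10^3 N/C.

E = 7.71e3 N/C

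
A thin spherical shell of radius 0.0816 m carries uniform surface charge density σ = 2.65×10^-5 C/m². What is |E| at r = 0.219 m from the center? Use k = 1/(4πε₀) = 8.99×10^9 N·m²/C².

Take a concentric spherical Gaussian surface of radius r = 0.219 m (r > 0.0816 m).
The entire shell is enclosed: Q_enc = σ·4πR² = (2.65e-5)·4π·(0.0816)² = 2.217×10^-6 C.
By Gauss's law, ∮E·dA = E·4πr² = Q_enc/ε₀.
E = k|Q_enc|/r² = (8.99×10^9)(2.217×10^-6)/(0.219)² = 4.16×10^5 N/C.

E ≈ 4.16×10^5 V/m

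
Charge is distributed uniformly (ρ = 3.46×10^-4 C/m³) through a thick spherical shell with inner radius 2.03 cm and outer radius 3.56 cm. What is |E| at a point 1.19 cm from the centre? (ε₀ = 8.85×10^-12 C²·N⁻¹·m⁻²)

E = 0

By spherical symmetry E is radial; choose a Gaussian sphere of radius r = 1.19 cm (r < 2.03 cm, inside the empty cavity).
No charge is enclosed, so by Gauss's law E·4πr² = 0 ⇒ E = 0.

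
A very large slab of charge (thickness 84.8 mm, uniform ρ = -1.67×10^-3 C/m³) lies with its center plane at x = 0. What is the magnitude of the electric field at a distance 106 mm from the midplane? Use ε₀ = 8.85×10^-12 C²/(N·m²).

8.00×10^6 V/m

The point |x| = 106 mm lies outside the slab (half-thickness 0.0424 m). A symmetric pillbox spanning the full slab encloses Q_enc = ρ·d·A.
Flux = 2EA ⇒ E = |ρ|d/(2ε₀), independent of distance outside.
E = (1.67×10^-3)(0.0848)/(2·8.85×10^-12) = 8.00×10^6 N/C.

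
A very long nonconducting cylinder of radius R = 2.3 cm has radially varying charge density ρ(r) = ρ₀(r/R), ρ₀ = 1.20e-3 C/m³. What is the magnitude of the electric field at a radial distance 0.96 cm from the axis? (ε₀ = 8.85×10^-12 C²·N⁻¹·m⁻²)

Take a coaxial cylindrical Gaussian surface of radius r = 0.96 cm and length L (r < R).
λ_enc = ∫₀^r ρ(r')·2πr' dr' = (2πρ₀/R)·r^3/3 = 9.668×10^-8 C/m.
Applying ∮E·dA = Q_enc/ε₀ with the end caps contributing no flux:
E = |λ_enc|/(2πε₀r) = (9.668e-8)/(2π·8.85×10^-12·0.0096) = 1.81×10^5 N/C.

|E| ≈ 1.81×10^5 N/C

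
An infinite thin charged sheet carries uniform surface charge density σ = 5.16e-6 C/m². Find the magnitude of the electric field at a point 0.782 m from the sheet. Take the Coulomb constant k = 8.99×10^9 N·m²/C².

|E| = 2.91×10^5 N/C

Choose a cylindrical pillbox piercing the sheet, end faces (area A) parallel to it.
Flux Φ = 2EA and Q_enc = σA, so 2EA = σA/ε₀ ⇒ E = |σ|/(2ε₀), independent of distance.
E = 2πk|σ| = 2π(8.99×10^9)(5.16×10^-6) = 2.91×10^5 N/C.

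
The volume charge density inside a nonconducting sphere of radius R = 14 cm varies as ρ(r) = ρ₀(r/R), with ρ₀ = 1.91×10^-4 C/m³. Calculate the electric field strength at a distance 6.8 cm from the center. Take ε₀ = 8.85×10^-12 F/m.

By spherical symmetry E is radial; choose a Gaussian sphere of radius r = 6.8 cm (r < R).
Q_enc = ∫₀^r ρ(r')·4πr'² dr' = (4πρ₀/R) ∫₀^r r'^3 dr' = 4πρ₀ r^4/(4·R) = 9.164×10^-8 C.
Since E is radial and uniform over the Gaussian sphere, Φ = E·4πr² = Q_enc/ε₀.
E = |Q_enc|/(4πε₀r²) = (9.164×10^-8)/(4π·8.85×10^-12·(0.068)²) = 1.78×10^5 N/C.

|E| = 1.78e5 V/m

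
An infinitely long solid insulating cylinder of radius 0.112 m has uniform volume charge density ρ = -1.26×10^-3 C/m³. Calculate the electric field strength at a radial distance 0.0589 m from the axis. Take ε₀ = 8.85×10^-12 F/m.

|E| = 4.19×10^6 N/C

Coaxial Gaussian cylinder, radius r = 0.0589 m, length L (r < R).
Charge inside radius r per length L is ρ·πr²·L, so λ_enc = ρπr² = -1.373×10^-5 C/m.
Applying ∮E·dA = Q_enc/ε₀ with the end caps contributing no flux:
E = |λ_enc|/(2πε₀r) = (1.373×10^-5)/(2π·8.85×10^-12·0.0589) = 4.19×10^6 N/C.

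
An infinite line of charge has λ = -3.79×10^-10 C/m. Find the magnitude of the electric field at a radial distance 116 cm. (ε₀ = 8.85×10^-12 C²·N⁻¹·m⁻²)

E ≈ 5.88 V/m

By cylindrical symmetry E is radial; use a coaxial Gaussian cylinder of radius 116 cm and length L.
Q_enc = λL, so λ_enc = -3.79×10^-10 C/m.
By Gauss's law (flux through the curved wall only), E·2πrL = λ_enc L/ε₀.
E = |λ_enc|/(2πε₀r) = (3.79×10^-10)/(2π·8.85×10^-12·1.16) = 5.88 N/C.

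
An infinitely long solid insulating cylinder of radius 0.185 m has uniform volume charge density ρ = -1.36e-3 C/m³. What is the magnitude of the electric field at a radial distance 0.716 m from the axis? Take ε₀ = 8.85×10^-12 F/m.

E = 3.67e6 V/m

By cylindrical symmetry E is radial; use a coaxial Gaussian cylinder of radius 0.716 m and length L (r > 0.185 m, full cross-section enclosed).
λ_enc = ρ·πR² = (-1.36×10^-3)π(0.185)² = -1.462×10^-4 C/m.
Applying ∮E·dA = Q_enc/ε₀ with the end caps contributing no flux:
E = |λ_enc|/(2πε₀r) = (1.462×10^-4)/(2π·8.85×10^-12·0.716) = 3.67×10^6 N/C.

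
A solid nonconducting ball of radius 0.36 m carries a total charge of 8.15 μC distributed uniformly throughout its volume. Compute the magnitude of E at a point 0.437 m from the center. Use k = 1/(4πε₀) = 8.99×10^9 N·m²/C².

Take a concentric spherical Gaussian surface of radius r = 0.437 m (r > R, so the entire charge is enclosed).
Q_enc = 8.15 μC = 8.15e-6 C.
Gauss's law: E·4πr² = Q_enc/ε₀.
E = k|Q_enc|/r² = (8.99×10^9)(8.15e-6)/(0.437)² = 3.84e5 N/C.

E = 3.84×10^5 N/C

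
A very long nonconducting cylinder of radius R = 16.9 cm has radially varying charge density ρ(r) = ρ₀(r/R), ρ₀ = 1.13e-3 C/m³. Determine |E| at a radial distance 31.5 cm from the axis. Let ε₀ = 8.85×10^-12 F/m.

Choose a coaxial cylinder of radius r = 31.5 cm (arbitrary length L) as the Gaussian surface (r > R, full charge per length enclosed).
λ_enc = 2π ∫₀^R ρ₀(r'/R)^1 r' dr' = 2πρ₀R²/3 = 6.759e-5 C/m.
By Gauss's law (flux through the curved wall only), E·2πrL = λ_enc L/ε₀.
E = |λ_enc|/(2πε₀r) = (6.759e-5)/(2π·8.85×10^-12·0.315) = 3.86e6 N/C.

3.86×10^6 N/C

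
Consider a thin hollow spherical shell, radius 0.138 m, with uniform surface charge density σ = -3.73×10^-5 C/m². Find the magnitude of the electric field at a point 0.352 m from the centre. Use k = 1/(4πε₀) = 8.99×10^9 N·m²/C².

E ≈ 6.48×10^5 N/C

Use a concentric Gaussian sphere at r = 0.352 m (r > 0.138 m).
The entire shell is enclosed: Q_enc = σ·4πR² = (-3.73×10^-5)·4π·(0.138)² = -8.926e-6 C.
Gauss's law: E·4πr² = Q_enc/ε₀.
E = k|Q_enc|/r² = (8.99×10^9)(8.926e-6)/(0.352)² = 6.48×10^5 N/C.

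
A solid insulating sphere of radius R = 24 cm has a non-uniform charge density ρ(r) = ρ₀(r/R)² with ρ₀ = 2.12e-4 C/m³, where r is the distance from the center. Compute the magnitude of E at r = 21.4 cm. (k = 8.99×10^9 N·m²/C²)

8.15×10^5 N/C

Symmetry ⇒ E = E(r) r̂. Gaussian sphere of radius r = 21.4 cm (r < R).
Integrate the density: Q_enc = 4π ∫₀^r ρ₀(r'/R)^2 r'² dr' = 4πρ₀ r^5/(5·R²) = 4.152×10^-6 C.
Applying ∮E·dA = Q_enc/ε₀ with Φ = E(4πr²):
E = k|Q_enc|/r² = (8.99×10^9)(4.152×10^-6)/(0.214)² = 8.15e5 N/C.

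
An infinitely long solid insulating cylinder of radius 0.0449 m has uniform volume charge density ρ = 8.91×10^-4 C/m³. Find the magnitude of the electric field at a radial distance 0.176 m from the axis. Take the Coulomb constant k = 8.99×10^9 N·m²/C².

Coaxial Gaussian cylinder, radius r = 0.176 m, length L (r > 0.0449 m, full cross-section enclosed).
λ_enc = ρ·πR² = (8.91×10^-4)π(0.0449)² = 5.643e-6 C/m.
By Gauss's law (flux through the curved wall only), E·2πrL = λ_enc L/ε₀.
E = 2k|λ_enc|/r = 2(8.99×10^9)(5.643×10^-6)/(0.176) = 5.76×10^5 N/C.

E ≈ 5.76×10^5 N/C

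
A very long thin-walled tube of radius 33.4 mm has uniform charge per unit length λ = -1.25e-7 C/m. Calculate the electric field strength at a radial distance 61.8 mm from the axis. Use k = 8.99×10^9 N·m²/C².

Coaxial Gaussian cylinder, radius r = 61.8 mm, length L (r > 33.4 mm).
The full line charge is enclosed: λ_enc = -1.25×10^-7 C/m.
Since E is radial and uniform over the curved surface, Φ = E·2πrL = Q_enc/ε₀ = λ_enc L/ε₀.
E = 2k|λ_enc|/r = 2(8.99×10^9)(1.25e-7)/(0.0618) = 3.64e4 N/C.

3.64×10^4 N/C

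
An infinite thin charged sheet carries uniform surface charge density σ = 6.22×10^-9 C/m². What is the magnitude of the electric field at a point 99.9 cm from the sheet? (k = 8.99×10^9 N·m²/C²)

E ≈ 351 N/C

By planar symmetry E is perpendicular to the sheet and uniform; use a Gaussian pillbox with flat faces of area A on each side of the sheet.
Only the two end caps contribute flux: Φ = 2EA. With Q_enc = σA, Gauss's law gives E = |σ|/(2ε₀).
E = 2πk|σ| = 2π(8.99×10^9)(6.22e-9) = 351 N/C.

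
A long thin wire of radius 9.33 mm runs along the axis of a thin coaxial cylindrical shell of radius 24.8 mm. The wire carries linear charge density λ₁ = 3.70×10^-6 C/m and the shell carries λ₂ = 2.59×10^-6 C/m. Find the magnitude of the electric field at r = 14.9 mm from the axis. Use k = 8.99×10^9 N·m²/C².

E = 4.46×10^6 V/m

Coaxial Gaussian cylinder, radius r = 14.9 mm, length L (between the conductors, 9.33 mm < r < 24.8 mm).
The shell at 24.8 mm lies outside the Gaussian surface, so λ_enc = λ₁ = 3.70e-6 C/m.
By Gauss's law (flux through the curved wall only), E·2πrL = λ_enc L/ε₀.
E = 2k|λ_enc|/r = 2(8.99×10^9)(3.70×10^-6)/(0.0149) = 4.46×10^6 N/C.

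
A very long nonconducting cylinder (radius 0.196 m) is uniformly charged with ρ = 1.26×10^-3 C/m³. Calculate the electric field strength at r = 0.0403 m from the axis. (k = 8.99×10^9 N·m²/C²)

|E| = 2.87×10^6 N/C

Take a coaxial cylindrical Gaussian surface of radius r = 0.0403 m and length L (r < R).
Enclosed charge per unit length: λ_enc = ρ·πr² = (1.26×10^-3)π(0.0403)² = 6.429e-6 C/m.
Applying ∮E·dA = Q_enc/ε₀ with the end caps contributing no flux:
E = 2k|λ_enc|/r = 2(8.99×10^9)(6.429×10^-6)/(0.0403) = 2.87×10^6 N/C.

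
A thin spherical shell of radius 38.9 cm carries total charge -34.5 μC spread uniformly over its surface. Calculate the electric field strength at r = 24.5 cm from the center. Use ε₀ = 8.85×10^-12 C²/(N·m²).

Symmetry ⇒ E = E(r) r̂. Gaussian sphere of radius r = 24.5 cm (inside the shell, r < 38.9 cm).
All the charge is outside the Gaussian surface: Q_enc = 0, hence E = 0 everywhere inside the shell.

E = 0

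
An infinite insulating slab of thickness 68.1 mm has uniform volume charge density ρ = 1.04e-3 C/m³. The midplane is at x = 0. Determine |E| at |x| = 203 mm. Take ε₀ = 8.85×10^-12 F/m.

The point |x| = 203 mm lies outside the slab (half-thickness 0.03405 m). A symmetric pillbox spanning the full slab encloses Q_enc = ρ·d·A.
Flux = 2EA ⇒ E = |ρ|d/(2ε₀), independent of distance outside.
E = (1.04×10^-3)(0.0681)/(2·8.85×10^-12) = 4.00×10^6 N/C.

E ≈ 4.00e6 N/C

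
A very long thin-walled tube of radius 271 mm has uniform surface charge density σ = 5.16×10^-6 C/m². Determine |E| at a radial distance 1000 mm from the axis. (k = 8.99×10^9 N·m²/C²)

Coaxial Gaussian cylinder, radius r = 1000 mm, length L (r > 271 mm).
The whole shell is enclosed: λ_enc = σ·2πR = (5.16×10^-6)·2π·(0.271) = 8.786×10^-6 C/m.
Since E is radial and uniform over the curved surface, Φ = E·2πrL = Q_enc/ε₀ = λ_enc L/ε₀.
E = 2k|λ_enc|/r = 2(8.99×10^9)(8.786×10^-6)/(1) = 1.58e5 N/C.

E = 1.58×10^5 N/C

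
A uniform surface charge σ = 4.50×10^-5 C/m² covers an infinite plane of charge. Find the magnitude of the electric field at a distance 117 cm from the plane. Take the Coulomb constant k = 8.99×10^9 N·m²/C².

Choose a cylindrical pillbox piercing the sheet, end faces (area A) parallel to it.
Only the two end caps contribute flux: Φ = 2EA. With Q_enc = σA, Gauss's law gives E = |σ|/(2ε₀).
E = 2πk|σ| = 2π(8.99×10^9)(4.50×10^-5) = 2.54e6 N/C.

|E| ≈ 2.54×10^6 N/C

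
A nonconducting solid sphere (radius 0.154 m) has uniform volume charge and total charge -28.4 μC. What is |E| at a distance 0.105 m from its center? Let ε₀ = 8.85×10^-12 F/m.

Use a concentric Gaussian sphere at r = 0.105 m (r < R).
For a uniform sphere the enclosed fraction is (r/R)³, so Q_enc = (-28.4 μC)(0.105/0.154)³ = -9.002×10^-6 C.
Since E is radial and uniform over the Gaussian sphere, Φ = E·4πr² = Q_enc/ε₀.
E = |Q_enc|/(4πε₀r²) = (9.002e-6)/(4π·8.85×10^-12·(0.105)²) = 7.34×10^6 N/C.

|E| = 7.34e6 N/C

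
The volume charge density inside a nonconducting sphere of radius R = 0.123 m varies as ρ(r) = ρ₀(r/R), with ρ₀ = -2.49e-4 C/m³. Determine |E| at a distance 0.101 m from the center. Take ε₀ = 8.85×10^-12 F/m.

Take a concentric spherical Gaussian surface of radius r = 0.101 m (r < R).
Integrate the density: Q_enc = 4π ∫₀^r ρ₀(r'/R)^1 r'² dr' = 4πρ₀ r^4/(4·R) = -6.618×10^-7 C.
Applying ∮E·dA = Q_enc/ε₀ with Φ = E(4πr²):
E = |Q_enc|/(4πε₀r²) = (6.618e-7)/(4π·8.85×10^-12·(0.101)²) = 5.83×10^5 N/C.

|E| ≈ 5.83×10^5 N/C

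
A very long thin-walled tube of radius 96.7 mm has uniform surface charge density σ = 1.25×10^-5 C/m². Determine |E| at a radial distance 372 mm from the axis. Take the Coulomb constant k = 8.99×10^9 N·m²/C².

By cylindrical symmetry E is radial; use a coaxial Gaussian cylinder of radius 372 mm and length L (r > 96.7 mm).
The whole shell is enclosed: λ_enc = σ·2πR = (1.25×10^-5)·2π·(0.0967) = 7.595e-6 C/m.
Since E is radial and uniform over the curved surface, Φ = E·2πrL = Q_enc/ε₀ = λ_enc L/ε₀.
E = 2k|λ_enc|/r = 2(8.99×10^9)(7.595×10^-6)/(0.372) = 3.67e5 N/C.

3.67×10^5 V/m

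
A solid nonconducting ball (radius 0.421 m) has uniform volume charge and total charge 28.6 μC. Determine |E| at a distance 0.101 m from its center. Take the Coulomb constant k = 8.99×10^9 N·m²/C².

Use a concentric Gaussian sphere at r = 0.101 m (r < R).
For a uniform sphere the enclosed fraction is (r/R)³, so Q_enc = (28.6 μC)(0.101/0.421)³ = 3.949e-7 C.
Since E is radial and uniform over the Gaussian sphere, Φ = E·4πr² = Q_enc/ε₀.
E = k|Q_enc|/r² = (8.99×10^9)(3.949×10^-7)/(0.101)² = 3.48e5 N/C.

3.48e5 V/m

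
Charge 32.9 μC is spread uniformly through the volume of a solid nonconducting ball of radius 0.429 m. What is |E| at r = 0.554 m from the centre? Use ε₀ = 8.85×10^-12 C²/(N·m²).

By spherical symmetry E is radial; choose a Gaussian sphere of radius r = 0.554 m (r > R, so the entire charge is enclosed).
Q_enc = 32.9 μC = 3.29×10^-5 C.
Since E is radial and uniform over the Gaussian sphere, Φ = E·4πr² = Q_enc/ε₀.
E = |Q_enc|/(4πε₀r²) = (3.29×10^-5)/(4π·8.85×10^-12·(0.554)²) = 9.64e5 N/C.

E = 9.64e5 N/C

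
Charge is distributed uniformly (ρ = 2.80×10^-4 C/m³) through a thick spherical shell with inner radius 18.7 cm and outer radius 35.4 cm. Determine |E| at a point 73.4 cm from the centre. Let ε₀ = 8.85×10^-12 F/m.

Take a concentric spherical Gaussian surface of radius r = 73.4 cm (r > 35.4 cm, enclosing the whole shell).
Q_enc = ρ·(4π/3)(b³ − a³) = (2.80×10^-4)·(4π/3)·((0.354)³ − (0.187)³) = 4.436×10^-5 C.
By Gauss's law, ∮E·dA = E·4πr² = Q_enc/ε₀.
E = |Q_enc|/(4πε₀r²) = (4.436×10^-5)/(4π·8.85×10^-12·(0.734)²) = 7.40×10^5 N/C.

E ≈ 7.40e5 V/m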